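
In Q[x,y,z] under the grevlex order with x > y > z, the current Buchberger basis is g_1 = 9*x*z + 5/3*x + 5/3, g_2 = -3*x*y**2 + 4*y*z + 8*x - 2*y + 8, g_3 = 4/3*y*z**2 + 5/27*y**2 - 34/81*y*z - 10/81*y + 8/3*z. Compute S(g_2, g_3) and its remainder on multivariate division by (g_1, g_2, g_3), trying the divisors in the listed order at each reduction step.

S(g_2, g_3) = -5/36*x*y**3 + 17/54*x*y**2*z - 4/3*y*z**3 + 5/54*x*y**2 - 2*x*y*z - 8/3*x*z**2 + 2/3*y*z**2 - 8/3*z**2; remainder on division = 0.

lcm(LM(g_2), LM(g_3)) = x*y**2*z**2.
S = (lcm/LT(g_2))·g_2 − (lcm/LT(g_3))·g_3 = -5/36*x*y**3 + 17/54*x*y**2*z - 4/3*y*z**3 + 5/54*x*y**2 - 2*x*y*z - 8/3*x*z**2 + 2/3*y*z**2 - 8/3*z**2.
Reduce S modulo (g_1, g_2, g_3) in that order:
  leading term x*y**3: subtract (5/108*y)·g_2 from -5/36*x*y**3 + 17/54*x*y**2*z - 4/3*y*z**3 + 5/54*x*y**2 - 2*x*y*z - 8/3*x*z**2 + 2/3*y*z**2 - 8/3*z**2 → 17/54*x*y**2*z - 4/3*y*z**3 + 5/54*x*y**2 - 2*x*y*z - 5/27*y**2*z - 8/3*x*z**2 + 2/3*y*z**2 - 10/27*x*y + 5/54*y**2 - 8/3*z**2 - 10/27*y
  leading term x*y**2*z: subtract (17/486*y**2)·g_1 from 17/54*x*y**2*z - 4/3*y*z**3 + 5/54*x*y**2 - 2*x*y*z - 5/27*y**2*z - 8/3*x*z**2 + 2/3*y*z**2 - 10/27*x*y + 5/54*y**2 - 8/3*z**2 - 10/27*y → -4/3*y*z**3 + 25/729*x*y**2 - 2*x*y*z - 5/27*y**2*z - 8/3*x*z**2 + 2/3*y*z**2 - 10/27*x*y + 25/729*y**2 - 8/3*z**2 - 10/27*y
  leading term y*z**3: subtract (-z)·g_3 from -4/3*y*z**3 + 25/729*x*y**2 - 2*x*y*z - 5/27*y**2*z - 8/3*x*z**2 + 2/3*y*z**2 - 10/27*x*y + 25/729*y**2 - 8/3*z**2 - 10/27*y → 25/729*x*y**2 - 2*x*y*z - 8/3*x*z**2 + 20/81*y*z**2 - 10/27*x*y + 25/729*y**2 - 10/81*y*z - 10/27*y
  leading term x*y**2: subtract (-25/2187)·g_2 from 25/729*x*y**2 - 2*x*y*z - 8/3*x*z**2 + 20/81*y*z**2 - 10/27*x*y + 25/729*y**2 - 10/81*y*z - 10/27*y → -2*x*y*z - 8/3*x*z**2 + 20/81*y*z**2 - 10/27*x*y + 25/729*y**2 - 170/2187*y*z + 200/2187*x - 860/2187*y + 200/2187
  leading term x*y*z: subtract (-2/9*y)·g_1 from -2*x*y*z - 8/3*x*z**2 + 20/81*y*z**2 - 10/27*x*y + 25/729*y**2 - 170/2187*y*z + 200/2187*x - 860/2187*y + 200/2187 → -8/3*x*z**2 + 20/81*y*z**2 + 25/729*y**2 - 170/2187*y*z + 200/2187*x - 50/2187*y + 200/2187
  leading term x*z**2: subtract (-8/27*z)·g_1 from -8/3*x*z**2 + 20/81*y*z**2 + 25/729*y**2 - 170/2187*y*z + 200/2187*x - 50/2187*y + 200/2187 → 20/81*y*z**2 + 25/729*y**2 + 40/81*x*z - 170/2187*y*z + 200/2187*x - 50/2187*y + 40/81*z + 200/2187
  leading term y*z**2: subtract (5/27)·g_3 from 20/81*y*z**2 + 25/729*y**2 + 40/81*x*z - 170/2187*y*z + 200/2187*x - 50/2187*y + 40/81*z + 200/2187 → 40/81*x*z + 200/2187*x + 200/2187
  leading term x*z: subtract (40/729)·g_1 from 40/81*x*z + 200/2187*x + 200/2187 → 0
The remainder is 0, so this S-polynomial contributes no new basis element.
An S-polynomial is built so that the two leading terms cancel; whether anything survives reduction is exactly the Gröbner-basis criterion.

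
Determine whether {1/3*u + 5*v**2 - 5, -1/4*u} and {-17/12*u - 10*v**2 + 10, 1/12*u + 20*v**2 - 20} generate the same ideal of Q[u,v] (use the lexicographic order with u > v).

Yes, the ideals are equal.

Since reduced Gröbner bases are canonical representatives of ideals under a given ordering, it suffices to compute and compare them.
Buchberger on the first generating set:
f_1 = 1/3*u + 5*v**2 - 5, LT = u.
f_2 = -1/4*u, LT = u.

S(f_1,f_2): lcm = u. S = 15*v**2 - 15.
  leading term v**2: no divisor's leading term divides it; move 15*v**2 to the remainder.
  leading term 1: no divisor's leading term divides it; move -15 to the remainder.
  remainder 15*v**2 - 15 ≠ 0; add g_3 = 15*v**2 - 15 to the basis.

The other S-polynomials (S(f_1,g_3), S(f_2,g_3)) all reduce to 0 modulo the current basis, so we have a Gröbner basis.
Inter-reduce: drop elements whose leading term is divisible by another's, tail-reduce, and make monic.
Reduced Gröbner basis: {u, v**2 - 1}.

Buchberger on the second generating set:
h_1 = -17/12*u - 10*v**2 + 10, LT = u.
h_2 = 1/12*u + 20*v**2 - 20, LT = u.

S(h_1,h_2): lcm = u. S = -3960/17*v**2 + 3960/17.
  leading term v**2: no divisor's leading term divides it; move -3960/17*v**2 to the remainder.
  leading term 1: no divisor's leading term divides it; move 3960/17 to the remainder.
  remainder -3960/17*v**2 + 3960/17 ≠ 0; add k_3 = -3960/17*v**2 + 3960/17 to the basis.

The other S-polynomials (S(h_1,k_3), S(h_2,k_3)) all reduce to 0 modulo the current basis, so we have a Gröbner basis.
Inter-reduce: drop elements whose leading term is divisible by another's, tail-reduce, and make monic.
Reduced Gröbner basis: {u, v**2 - 1}.

These coincide, so the ideals are equal.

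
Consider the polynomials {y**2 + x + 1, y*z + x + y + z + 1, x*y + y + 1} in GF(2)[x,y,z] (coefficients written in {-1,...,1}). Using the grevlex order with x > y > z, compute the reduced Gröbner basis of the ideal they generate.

G = {x**2 + y + 1, x*y + y + 1, y**2 + x + 1, x*z + y + 1, y*z + x + y + z + 1}

Buchberger's algorithm terminates because the ascending chain of leading-term ideals stabilizes.

f_1 = y**2 + x + 1, LT = y**2.
f_2 = y*z + x + y + z + 1, LT = y*z.
f_3 = x*y + y + 1, LT = x*y.

S(f_1,f_2): lcm = y**2*z. S = x*y + y**2 + x*z + y*z + y + z.
  reduce S modulo (f_1, f_2, f_3):
  remainder x*z + y + 1 ≠ 0; add g_4 = x*z + y + 1 to the basis.

S(f_1,f_3): lcm = x*y**2. S = x**2 + y**2 + x + y.
  reduce S modulo (f_1, f_2, f_3, g_4):
  remainder x**2 + y + 1 ≠ 0; add g_5 = x**2 + y + 1 to the basis.

The other S-polynomials (S(f_2,f_3), S(f_1,g_4), S(f_2,g_4), S(f_3,g_4), S(f_1,g_5), S(f_2,g_5), S(f_3,g_5), S(g_4,g_5)) all reduce to 0 modulo the current basis, so we have a Gröbner basis.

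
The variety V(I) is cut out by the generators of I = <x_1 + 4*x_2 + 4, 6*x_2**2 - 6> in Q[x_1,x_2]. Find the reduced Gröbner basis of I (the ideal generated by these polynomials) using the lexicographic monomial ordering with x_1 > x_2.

Buchberger's algorithm terminates because the ascending chain of leading-term ideals stabilizes.

f_1 = x_1 + 4*x_2 + 4, LT = x_1.
f_2 = 6*x_2**2 - 6, LT = x_2**2.

The S-polynomials (S(f_1,f_2)) all reduce to 0 modulo the current basis, so we have a Gröbner basis.

G = {x_1 + 4*x_2 + 4, x_2**2 - 1}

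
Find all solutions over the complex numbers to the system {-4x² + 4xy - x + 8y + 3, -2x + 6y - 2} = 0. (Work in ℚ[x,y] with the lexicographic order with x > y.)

{(-1, 0), (17/8, 25/24)}

Compute a lex Gröbner basis by Buchberger's algorithm.
f_1 = -4x² + 4xy - x + 8y + 3, LT = x².
f_2 = -2x + 6y - 2, LT = x.

S(f_1,f_2): lcm = x². S = 2xy - ¾x - 2y - ¾.
  leading term xy: subtract (-y)·f_2 from 2xy - ¾x - 2y - ¾ → -¾x + 6y² - 4y - ¾
  leading term x: subtract (⅜)·f_2 from -¾x + 6y² - 4y - ¾ → 6y² - 25/4y
  leading term y²: no divisor's leading term divides it; move 6y² to the remainder.
  leading term y: no divisor's leading term divides it; move -25/4y to the remainder.
  remainder 6y² - 25/4y ≠ 0; add h_3 = 6y² - 25/4y to the basis.

The other S-polynomials (S(f_1,h_3), S(f_2,h_3)) all reduce to 0 modulo the current basis, so we have a Gröbner basis.
Inter-reduce: drop elements whose leading term is divisible by another's, tail-reduce, and make monic.
Reduced Gröbner basis: {x - 3y + 1, y² - 25/24y}.

The lex basis is triangular: the last element involves only y. Solving y² - 25/24y = 0 gives y ∈ {0, 25/24}; substituting each value into the earlier elements determines the remaining variables.
  y = 0: the earlier basis element becomes x + 1 = 0, giving x = -1 — point (-1, 0).
  y = 25/24: the earlier basis element becomes x - 17/8 = 0, giving x = 17/8 — point (17/8, 25/24).
Each listed point satisfies every original equation (direct substitution).
This is the nonlinear analogue of row-reducing a linear system.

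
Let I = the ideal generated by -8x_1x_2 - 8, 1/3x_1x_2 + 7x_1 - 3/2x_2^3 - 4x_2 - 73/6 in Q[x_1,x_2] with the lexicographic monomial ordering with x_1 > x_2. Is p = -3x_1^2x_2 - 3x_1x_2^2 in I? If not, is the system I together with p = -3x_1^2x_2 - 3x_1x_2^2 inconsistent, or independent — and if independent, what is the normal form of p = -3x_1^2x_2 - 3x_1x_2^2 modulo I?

First compute the reduced Gröbner basis of I by Buchberger's algorithm.
f_1 = -8x_1x_2 - 8, LT = x_1x_2.
f_2 = 1/3x_1x_2 + 7x_1 - 3/2x_2^3 - 4x_2 - 73/6, LT = x_1x_2.

S(f_1,f_2): lcm = x_1x_2. S = -21x_1 + 9/2x_2^3 + 12x_2 + 75/2.
  leading term x_1: no divisor's leading term divides it; move -21x_1 to the remainder.
  leading term x_2^3: no divisor's leading term divides it; move 9/2x_2^3 to the remainder.
  leading term x_2: no divisor's leading term divides it; move 12x_2 to the remainder.
  leading term 1: no divisor's leading term divides it; move 75/2 to the remainder.
  remainder -21x_1 + 9/2x_2^3 + 12x_2 + 75/2 ≠ 0; add h_3 = -21x_1 + 9/2x_2^3 + 12x_2 + 75/2 to the basis.

S(f_1,h_3): lcm = x_1x_2. S = 3/14x_2^4 + 4/7x_2^2 + 25/14x_2 + 1.
  leading term x_2^4: no divisor's leading term divides it; move 3/14x_2^4 to the remainder.
  leading term x_2^2: no divisor's leading term divides it; move 4/7x_2^2 to the remainder.
  leading term x_2: no divisor's leading term divides it; move 25/14x_2 to the remainder.
  leading term 1: no divisor's leading term divides it; move 1 to the remainder.
  remainder 3/14x_2^4 + 4/7x_2^2 + 25/14x_2 + 1 ≠ 0; add h_4 = 3/14x_2^4 + 4/7x_2^2 + 25/14x_2 + 1 to the basis.

The other S-polynomials (S(f_2,h_3), S(f_1,h_4), S(f_2,h_4), S(h_3,h_4)) all reduce to 0 modulo the current basis, so we have a Gröbner basis.
Inter-reduce: drop elements whose leading term is divisible by another's, tail-reduce, and make monic.
Reduced Gröbner basis: {x_1 - 3/14x_2^3 - 4/7x_2 - 25/14, x_2^4 + 8/3x_2^2 + 25/3x_2 + 14/3}.
Label its elements g_1 = x_1 - 3/14x_2^3 - 4/7x_2 - 25/14, g_2 = x_2^4 + 8/3x_2^2 + 25/3x_2 + 14/3.

Reduce p = -3x_1^2x_2 - 3x_1x_2^2 modulo G:
  leading term x_1^2x_2: subtract (-3x_1x_2)·g_1 from -3x_1^2x_2 - 3x_1x_2^2 → -9/14x_1x_2^4 - 33/7x_1x_2^2 - 75/14x_1x_2
  leading term x_1x_2^4: subtract (-9/14x_2^4)·g_1 from -9/14x_1x_2^4 - 33/7x_1x_2^2 - 75/14x_1x_2 → -33/7x_1x_2^2 - 75/14x_1x_2 - 27/196x_2^7 - 18/49x_2^5 - 225/196x_2^4
  leading term x_1x_2^2: subtract (-33/7x_2^2)·g_1 from -33/7x_1x_2^2 - 75/14x_1x_2 - 27/196x_2^7 - 18/49x_2^5 - 225/196x_2^4 → -75/14x_1x_2 - 27/196x_2^7 - 135/98x_2^5 - 225/196x_2^4 - 132/49x_2^3 - 825/98x_2^2
  leading term x_1x_2: subtract (-75/14x_2)·g_1 from -75/14x_1x_2 - 27/196x_2^7 - 135/98x_2^5 - 225/196x_2^4 - 132/49x_2^3 - 825/98x_2^2 → -27/196x_2^7 - 135/98x_2^5 - 225/98x_2^4 - 132/49x_2^3 - 1125/98x_2^2 - 1875/196x_2
  leading term x_2^7: subtract (-27/196x_2^3)·g_2 from -27/196x_2^7 - 135/98x_2^5 - 225/98x_2^4 - 132/49x_2^3 - 1125/98x_2^2 - 1875/196x_2 → -99/98x_2^5 - 225/196x_2^4 - 201/98x_2^3 - 1125/98x_2^2 - 1875/196x_2
  leading term x_2^5: subtract (-99/98x_2)·g_2 from -99/98x_2^5 - 225/196x_2^4 - 201/98x_2^3 - 1125/98x_2^2 - 1875/196x_2 → -225/196x_2^4 + 9/14x_2^3 - 150/49x_2^2 - 951/196x_2
  leading term x_2^4: subtract (-225/196)·g_2 from -225/196x_2^4 + 9/14x_2^3 - 150/49x_2^2 - 951/196x_2 → 9/14x_2^3 + 33/7x_2 + 75/14
  leading term x_2^3: no divisor's leading term divides it; move 9/14x_2^3 to the remainder.
  leading term x_2: no divisor's leading term divides it; move 33/7x_2 to the remainder.
  leading term 1: no divisor's leading term divides it; move 75/14 to the remainder.
  normal form = 9/14x_2^3 + 33/7x_2 + 75/14.
The normal form is nonzero, so p ∉ I. Since p minus its normal form lies in I, I + (p) = I + (r) where r = 9/14x_2^3 + 33/7x_2 + 75/14; decide whether this ideal is the whole ring.
Run Buchberger on G together with r (pairs among the g_i already reduce to 0 since G is a Gröbner basis):
g_1 = x_1 - 3/14x_2^3 - 4/7x_2 - 25/14, LT = x_1.
g_2 = x_2^4 + 8/3x_2^2 + 25/3x_2 + 14/3, LT = x_2^4.
r = 9/14x_2^3 + 33/7x_2 + 75/14, LT = x_2^3.

S(g_2,r): lcm = x_2^4. S = -14/3x_2^2 + 14/3.
  leading term x_2^2: no divisor's leading term divides it; move -14/3x_2^2 to the remainder.
  leading term 1: no divisor's leading term divides it; move 14/3 to the remainder.
  remainder -14/3x_2^2 + 14/3 ≠ 0; add m_4 = -14/3x_2^2 + 14/3 to the basis.

S(g_2,m_4): lcm = x_2^4. S = 11/3x_2^2 + 25/3x_2 + 14/3.
  leading term x_2^2: subtract (-11/14)·m_4 from 11/3x_2^2 + 25/3x_2 + 14/3 → 25/3x_2 + 25/3
  leading term x_2: no divisor's leading term divides it; move 25/3x_2 to the remainder.
  leading term 1: no divisor's leading term divides it; move 25/3 to the remainder.
  remainder 25/3x_2 + 25/3 ≠ 0; add m_5 = 25/3x_2 + 25/3 to the basis.

The other S-polynomials (S(g_1,g_2), S(g_1,r), S(g_1,m_4), S(r,m_4), S(g_1,m_5), S(g_2,m_5), S(r,m_5), S(m_4,m_5)) all reduce to 0 modulo the current basis, so we have a Gröbner basis.
Inter-reduce: drop elements whose leading term is divisible by another's, tail-reduce, and make monic.
Reduced Gröbner basis: {x_1 - 1, x_2 + 1}.
The reduced Gröbner basis of I + (p) is {x_1 - 1, x_2 + 1} ≠ {1}, a proper ideal, so the enlarged system stays consistent: p is independent of I, with normal form 9/14x_2^3 + 33/7x_2 + 75/14.

The remainder on division by a Gröbner basis is unique — it is the normal form.

-3x_1^2x_2 - 3x_1x_2^2 is independent of I; its normal form modulo I is 9/14x_2^3 + 33/7x_2 + 75/14.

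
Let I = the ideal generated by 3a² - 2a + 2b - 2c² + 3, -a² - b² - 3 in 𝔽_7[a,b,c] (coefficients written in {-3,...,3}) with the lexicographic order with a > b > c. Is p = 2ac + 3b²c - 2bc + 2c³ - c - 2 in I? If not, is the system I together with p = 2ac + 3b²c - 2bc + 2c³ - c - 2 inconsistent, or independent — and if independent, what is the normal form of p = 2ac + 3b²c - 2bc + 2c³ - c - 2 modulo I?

First compute the reduced Gröbner basis of I by Buchberger's algorithm.
f_1 = 3a² - 2a + 2b - 2c² + 3, LT = a².
f_2 = -a² - b² - 3, LT = a².

S(f_1,f_2): lcm = a². S = -3a - b² + 3b - 3c² - 2.
  reduce S modulo (f_1, f_2):
  remainder -3a - b² + 3b - 3c² - 2 ≠ 0; add h_3 = -3a - b² + 3b - 3c² - 2 to the basis.

S(f_1,h_3): lcm = a². S = 2ab² + ab - ac² + a + 3b - 3c² + 1.
  reduce S modulo (f_1, f_2, h_3):
  remainder -3b⁴ - 3b³ + 3b²c² - 3b² - 2bc² + b + c⁴ - c² - 2 ≠ 0; add h_4 = -3b⁴ - 3b³ + 3b²c² - 3b² - 2bc² + b + c⁴ - c² - 2 to the basis.

The other S-polynomials (S(f_2,h_3), S(f_1,h_4), S(f_2,h_4), S(h_3,h_4)) all reduce to 0 modulo the current basis, so we have a Gröbner basis.
Inter-reduce: drop elements whose leading term is divisible by another's, tail-reduce, and make monic.
Reduced Gröbner basis: {a - 2b² - b + c² + 3, b⁴ + b³ - b²c² + b² + 3bc² + 2b + 2c⁴ - 2c² + 3}.
Label its elements g_1 = a - 2b² - b + c² + 3, g_2 = b⁴ + b³ - b²c² + b² + 3bc² + 2b + 2c⁴ - 2c² + 3.

Reduce p = 2ac + 3b²c - 2bc + 2c³ - c - 2 modulo G:
  leading term ac: subtract (2c)·g_1 from 2ac + 3b²c - 2bc + 2c³ - c - 2 → -2
  leading term 1: no divisor's leading term divides it; move -2 to the remainder.
  normal form = -2.
The normal form is nonzero, so p ∉ I. Since p minus its normal form lies in I, I + (p) = I + (r) where r = -2; decide whether this ideal is the whole ring.
Here r = -2 is a nonzero constant, hence a unit: 1 ∈ I + (p), the Gröbner basis of I + (p) is {1}, and the enlarged system has no common solution — adjoining p is inconsistent.

Adjoining 2ac + 3b²c - 2bc + 2c³ - c - 2 makes the ideal the whole ring: the system is inconsistent.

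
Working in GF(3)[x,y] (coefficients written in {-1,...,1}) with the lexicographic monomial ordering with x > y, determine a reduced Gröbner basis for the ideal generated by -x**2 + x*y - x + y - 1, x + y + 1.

f_1 = -x**2 + x*y - x + y - 1, LT = x**2.
f_2 = x + y + 1, LT = x.

S(f_1,f_2): lcm = x**2. S = x*y - y + 1.
  leading term x*y: subtract (y)·f_2 from x*y - y + 1 → -y**2 + y + 1
  leading term y**2: no divisor's leading term divides it; move -y**2 to the remainder.
  leading term y: no divisor's leading term divides it; move y to the remainder.
  leading term 1: no divisor's leading term divides it; move 1 to the remainder.
  remainder -y**2 + y + 1 ≠ 0; add g_3 = -y**2 + y + 1 to the basis.

The other S-polynomials (S(f_1,g_3), S(f_2,g_3)) all reduce to 0 modulo the current basis, so we have a Gröbner basis.
Inter-reduce: drop elements whose leading term is divisible by another's, tail-reduce, and make monic.

G = {x + y + 1, y**2 - y - 1}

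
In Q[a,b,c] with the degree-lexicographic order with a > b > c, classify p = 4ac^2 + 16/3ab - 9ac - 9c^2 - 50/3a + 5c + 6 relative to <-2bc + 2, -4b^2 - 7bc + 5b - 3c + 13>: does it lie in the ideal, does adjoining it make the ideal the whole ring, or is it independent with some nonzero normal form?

4ac^2 + 16/3ab - 9ac - 9c^2 - 50/3a + 5c + 6 is independent of I; its normal form modulo I is -ac - 10a + 12b - 13c - 9.

First compute the reduced Gröbner basis of I by Buchberger's algorithm.
f_1 = -2bc + 2, LT = bc.
f_2 = -4b^2 - 7bc + 5b - 3c + 13, LT = b^2.

S(f_1,f_2): lcm = b^2c. S = -7/4bc^2 + 5/4bc - 3/4c^2 - b + 13/4c.
  leading term bc^2: subtract (7/8c)·f_1 from -7/4bc^2 + 5/4bc - 3/4c^2 - b + 13/4c → 5/4bc - 3/4c^2 - b + 3/2c
  leading term bc: subtract (-5/8)·f_1 from 5/4bc - 3/4c^2 - b + 3/2c → -3/4c^2 - b + 3/2c + 5/4
  leading term c^2: no divisor's leading term divides it; move -3/4c^2 to the remainder.
  leading term b: no divisor's leading term divides it; move -b to the remainder.
  leading term c: no divisor's leading term divides it; move 3/2c to the remainder.
  leading term 1: no divisor's leading term divides it; move 5/4 to the remainder.
  remainder -3/4c^2 - b + 3/2c + 5/4 ≠ 0; add h_3 = -3/4c^2 - b + 3/2c + 5/4 to the basis.

The other S-polynomials (S(f_1,h_3), S(f_2,h_3)) all reduce to 0 modulo the current basis, so we have a Gröbner basis.
Inter-reduce: drop elements whose leading term is divisible by another's, tail-reduce, and make monic.
Reduced Gröbner basis: {b^2 - 5/4b + 3/4c - 3/2, bc - 1, c^2 + 4/3b - 2c - 5/3}.
Label its elements g_1 = b^2 - 5/4b + 3/4c - 3/2, g_2 = bc - 1, g_3 = c^2 + 4/3b - 2c - 5/3.

Reduce p = 4ac^2 + 16/3ab - 9ac - 9c^2 - 50/3a + 5c + 6 modulo G:
  leading term ac^2: subtract (4a)·g_3 from 4ac^2 + 16/3ab - 9ac - 9c^2 - 50/3a + 5c + 6 → -ac - 9c^2 - 10a + 5c + 6
  leading term ac: no divisor's leading term divides it; move -ac to the remainder.
  leading term c^2: subtract (-9)·g_3 from -9c^2 - 10a + 5c + 6 → -10a + 12b - 13c - 9
  leading term a: no divisor's leading term divides it; move -10a to the remainder.
  leading term b: no divisor's leading term divides it; move 12b to the remainder.
  leading term c: no divisor's leading term divides it; move -13c to the remainder.
  leading term 1: no divisor's leading term divides it; move -9 to the remainder.
  normal form = -ac - 10a + 12b - 13c - 9.
The normal form is nonzero, so p ∉ I. Since p minus its normal form lies in I, I + (p) = I + (r) where r = -ac - 10a + 12b - 13c - 9; decide whether this ideal is the whole ring.
Run Buchberger on G together with r (pairs among the g_i already reduce to 0 since G is a Gröbner basis):
g_1 = b^2 - 5/4b + 3/4c - 3/2, LT = b^2.
g_2 = bc - 1, LT = bc.
g_3 = c^2 + 4/3b - 2c - 5/3, LT = c^2.
r = -ac - 10a + 12b - 13c - 9, LT = ac.

S(g_2,r): lcm = abc. S = -10ab + 12b^2 - 13bc - a - 9b.
  leading term ab: no divisor's leading term divides it; move -10ab to the remainder.
  leading term b^2: subtract (12)·g_1 from 12b^2 - 13bc - a - 9b → -13bc - a + 6b - 9c + 18
  leading term bc: subtract (-13)·g_2 from -13bc - a + 6b - 9c + 18 → -a + 6b - 9c + 5
  leading term a: no divisor's leading term divides it; move -a to the remainder.
  leading term b: no divisor's leading term divides it; move 6b to the remainder.
  leading term c: no divisor's leading term divides it; move -9c to the remainder.
  leading term 1: no divisor's leading term divides it; move 5 to the remainder.
  remainder -10ab - a + 6b - 9c + 5 ≠ 0; add m_5 = -10ab - a + 6b - 9c + 5 to the basis.

S(g_3,r): lcm = ac^2. S = 4/3ab - 12ac + 12bc - 13c^2 - 5/3a - 9c.
  leading term ab: subtract (-2/15)·m_5 from 4/3ab - 12ac + 12bc - 13c^2 - 5/3a - 9c → -12ac + 12bc - 13c^2 - 9/5a + 4/5b - 51/5c + 2/3
  leading term ac: subtract (12)·r from -12ac + 12bc - 13c^2 - 9/5a + 4/5b - 51/5c + 2/3 → 12bc - 13c^2 + 591/5a - 716/5b + 729/5c + 326/3
  leading term bc: subtract (12)·g_2 from 12bc - 13c^2 + 591/5a - 716/5b + 729/5c + 326/3 → -13c^2 + 591/5a - 716/5b + 729/5c + 362/3
  leading term c^2: subtract (-13)·g_3 from -13c^2 + 591/5a - 716/5b + 729/5c + 362/3 → 591/5a - 1888/15b + 599/5c + 99
  leading term a: no divisor's leading term divides it; move 591/5a to the remainder.
  leading term b: no divisor's leading term divides it; move -1888/15b to the remainder.
  leading term c: no divisor's leading term divides it; move 599/5c to the remainder.
  leading term 1: no divisor's leading term divides it; move 99 to the remainder.
  remainder 591/5a - 1888/15b + 599/5c + 99 ≠ 0; add m_6 = 591/5a - 1888/15b + 599/5c + 99 to the basis.

The other S-polynomials (S(g_1,g_2), S(g_1,g_3), S(g_1,r), S(g_2,g_3), S(g_1,m_5), S(g_2,m_5), S(g_3,m_5), S(r,m_5), S(g_1,m_6), S(g_2,m_6), S(g_3,m_6), S(r,m_6), S(m_5,m_6)) all reduce to 0 modulo the current basis, so we have a Gröbner basis.
Inter-reduce: drop elements whose leading term is divisible by another's, tail-reduce, and make monic.
Reduced Gröbner basis: {b^2 - 5/4b + 3/4c - 3/2, bc - 1, c^2 + 4/3b - 2c - 5/3, a - 1888/1773b + 599/591c + 165/197}.
The reduced Gröbner basis of I + (p) is {b^2 - 5/4b + 3/4c - 3/2, bc - 1, c^2 + 4/3b - 2c - 5/3, a - 1888/1773b + 599/591c + 165/197} ≠ {1}, a proper ideal, so the enlarged system stays consistent: p is independent of I, with normal form -ac - 10a + 12b - 13c - 9.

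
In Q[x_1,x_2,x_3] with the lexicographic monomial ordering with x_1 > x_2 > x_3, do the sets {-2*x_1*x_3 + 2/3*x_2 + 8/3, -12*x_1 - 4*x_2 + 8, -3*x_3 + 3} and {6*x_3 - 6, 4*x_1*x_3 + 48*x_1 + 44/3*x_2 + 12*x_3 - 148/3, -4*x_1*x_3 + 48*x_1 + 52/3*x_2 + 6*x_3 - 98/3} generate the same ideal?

Yes, the ideals are equal.

Two ideals are equal iff their reduced Gröbner bases coincide (the reduced basis is unique for a fixed ordering).
Buchberger on the first generating set:
f_1 = -2*x_1*x_3 + 2/3*x_2 + 8/3, LT = x_1*x_3.
f_2 = -12*x_1 - 4*x_2 + 8, LT = x_1.
f_3 = -3*x_3 + 3, LT = x_3.

S(f_1,f_2): lcm = x_1*x_3. S = -1/3*x_2*x_3 - 1/3*x_2 + 2/3*x_3 - 4/3.
  reduce S modulo (f_1, f_2, f_3):
  remainder -2/3*x_2 - 2/3 ≠ 0; add g_4 = -2/3*x_2 - 2/3 to the basis.

The other S-polynomials (S(f_1,f_3), S(f_2,f_3), S(f_1,g_4), S(f_2,g_4), S(f_3,g_4)) all reduce to 0 modulo the current basis, so we have a Gröbner basis.
Inter-reduce: drop elements whose leading term is divisible by another's, tail-reduce, and make monic.
Reduced Gröbner basis: {x_1 - 1, x_2 + 1, x_3 - 1}.

Buchberger on the second generating set:
h_1 = 6*x_3 - 6, LT = x_3.
h_2 = 4*x_1*x_3 + 48*x_1 + 44/3*x_2 + 12*x_3 - 148/3, LT = x_1*x_3.
h_3 = -4*x_1*x_3 + 48*x_1 + 52/3*x_2 + 6*x_3 - 98/3, LT = x_1*x_3.

S(h_1,h_2): lcm = x_1*x_3. S = -13*x_1 - 11/3*x_2 - 3*x_3 + 37/3.
  reduce S modulo (h_1, h_2, h_3):
  remainder -13*x_1 - 11/3*x_2 + 28/3 ≠ 0; add k_4 = -13*x_1 - 11/3*x_2 + 28/3 to the basis.

S(h_1,h_3): lcm = x_1*x_3. S = 11*x_1 + 13/3*x_2 + 3/2*x_3 - 49/6.
  reduce S modulo (h_1, h_2, h_3, k_4):
  remainder 16/13*x_2 + 16/13 ≠ 0; add k_5 = 16/13*x_2 + 16/13 to the basis.

The other S-polynomials (S(h_2,h_3), S(h_1,k_4), S(h_2,k_4), S(h_3,k_4), S(h_1,k_5), S(h_2,k_5), S(h_3,k_5), S(k_4,k_5)) all reduce to 0 modulo the current basis, so we have a Gröbner basis.
Inter-reduce: drop elements whose leading term is divisible by another's, tail-reduce, and make monic.
Reduced Gröbner basis: {x_1 - 1, x_2 + 1, x_3 - 1}.

The two bases agree; hence the ideals are identical.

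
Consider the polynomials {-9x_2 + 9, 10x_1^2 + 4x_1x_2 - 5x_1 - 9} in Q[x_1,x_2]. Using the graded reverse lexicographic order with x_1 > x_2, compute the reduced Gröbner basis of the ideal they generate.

f_1 = -9x_2 + 9, LT = x_2.
f_2 = 10x_1^2 + 4x_1x_2 - 5x_1 - 9, LT = x_1^2.

S(f_1,f_2): leading monomials are coprime, so the S-polynomial reduces to 0 (Buchberger's first criterion).
Every S-polynomial of the final basis reduces to 0, so we have a Gröbner basis.

G = {x_1^2 - 1/10x_1 - 9/10, x_2 - 1}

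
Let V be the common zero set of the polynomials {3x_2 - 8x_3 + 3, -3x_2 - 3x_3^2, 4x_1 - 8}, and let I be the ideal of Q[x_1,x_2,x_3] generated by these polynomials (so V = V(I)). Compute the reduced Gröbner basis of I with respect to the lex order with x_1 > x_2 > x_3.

G = {x_1 - 2, x_2 - 8/3x_3 + 1, x_3^2 + 8/3x_3 - 1}

This is the nonlinear analogue of row-reducing a linear system.

f_1 = 3x_2 - 8x_3 + 3, LT = x_2.
f_2 = -3x_2 - 3x_3^2, LT = x_2.
f_3 = 4x_1 - 8, LT = x_1.

S(f_1,f_2): lcm = x_2. S = -x_3^2 - 8/3x_3 + 1.
  leading term x_3^2: no divisor's leading term divides it; move -x_3^2 to the remainder.
  leading term x_3: no divisor's leading term divides it; move -8/3x_3 to the remainder.
  leading term 1: no divisor's leading term divides it; move 1 to the remainder.
  remainder -x_3^2 - 8/3x_3 + 1 ≠ 0; add g_4 = -x_3^2 - 8/3x_3 + 1 to the basis.

The other S-polynomials (S(f_1,f_3), S(f_2,f_3), S(f_1,g_4), S(f_2,g_4), S(f_3,g_4)) all reduce to 0 modulo the current basis, so we have a Gröbner basis.
Inter-reduce: drop elements whose leading term is divisible by another's, tail-reduce, and make monic.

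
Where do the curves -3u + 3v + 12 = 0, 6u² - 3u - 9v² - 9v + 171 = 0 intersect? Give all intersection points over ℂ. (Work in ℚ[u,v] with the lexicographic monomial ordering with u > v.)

Compute a lex Gröbner basis by Buchberger's algorithm.
f_1 = -3u + 3v + 12, LT = u.
f_2 = 6u² - 3u - 9v² - 9v + 171, LT = u².

S(f_1,f_2): lcm = u². S = -uv - 7/2u + 3/2v² + 3/2v - 57/2.
  leading term uv: subtract (⅓v)·f_1 from -uv - 7/2u + 3/2v² + 3/2v - 57/2 → -7/2u + ½v² - 5/2v - 57/2
  leading term u: subtract (7/6)·f_1 from -7/2u + ½v² - 5/2v - 57/2 → ½v² - 6v - 85/2
  leading term v²: no divisor's leading term divides it; move ½v² to the remainder.
  leading term v: no divisor's leading term divides it; move -6v to the remainder.
  leading term 1: no divisor's leading term divides it; move -85/2 to the remainder.
  remainder ½v² - 6v - 85/2 ≠ 0; add h_3 = ½v² - 6v - 85/2 to the basis.

The other S-polynomials (S(f_1,h_3), S(f_2,h_3)) all reduce to 0 modulo the current basis, so we have a Gröbner basis.
Inter-reduce: drop elements whose leading term is divisible by another's, tail-reduce, and make monic.
Reduced Gröbner basis: {u - v - 4, v² - 12v - 85}.

A lex Gröbner basis eliminates variables successively. Here v² - 12v - 85 depends only on v, with roots {-5, 17}; lifting each root through the earlier basis elements recovers the full solutions.
  v = -5: the earlier basis element becomes u + 1 = 0, giving u = -1 — point (-1, -5).
  v = 17: the earlier basis element becomes u - 21 = 0, giving u = 21 — point (21, 17).

{(-1, -5), (21, 17)}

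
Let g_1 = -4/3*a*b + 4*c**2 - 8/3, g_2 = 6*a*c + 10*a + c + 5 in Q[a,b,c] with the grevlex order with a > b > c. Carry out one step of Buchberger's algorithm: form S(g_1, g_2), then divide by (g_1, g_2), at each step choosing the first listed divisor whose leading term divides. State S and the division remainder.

lcm(LM(g_1), LM(g_2)) = a*b*c.
S = (lcm/LT(g_1))·g_1 − (lcm/LT(g_2))·g_2 = -3*c**3 - 5/3*a*b - 1/6*b*c - 5/6*b + 2*c.
Reduce S modulo (g_1, g_2) in that order:
  leading term c**3: no divisor's leading term divides it; move -3*c**3 to the remainder.
  leading term a*b: subtract (5/4)·g_1 from -5/3*a*b - 1/6*b*c - 5/6*b + 2*c → -1/6*b*c - 5*c**2 - 5/6*b + 2*c + 10/3
  leading term b*c: no divisor's leading term divides it; move -1/6*b*c to the remainder.
  leading term c**2: no divisor's leading term divides it; move -5*c**2 to the remainder.
  leading term b: no divisor's leading term divides it; move -5/6*b to the remainder.
  leading term c: no divisor's leading term divides it; move 2*c to the remainder.
  leading term 1: no divisor's leading term divides it; move 10/3 to the remainder.
The remainder -3*c**3 - 1/6*b*c - 5*c**2 - 5/6*b + 2*c + 10/3 is nonzero, so it would be added as the next basis element.

S(g_1, g_2) = -3*c**3 - 5/3*a*b - 1/6*b*c - 5/6*b + 2*c; remainder on division = -3*c**3 - 1/6*b*c - 5*c**2 - 5/6*b + 2*c + 10/3.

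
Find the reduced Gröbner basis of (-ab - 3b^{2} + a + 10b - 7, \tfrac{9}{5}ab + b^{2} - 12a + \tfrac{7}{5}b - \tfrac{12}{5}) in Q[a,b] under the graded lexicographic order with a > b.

G = {a^{2} + \tfrac{371}{22}a - \tfrac{213}{22}b + \tfrac{213}{22}, ab - \tfrac{175}{22}a + \tfrac{71}{22}b - \tfrac{71}{22}, b^{2} + \tfrac{51}{22}a - \tfrac{97}{22}b + \tfrac{75}{22}}

f_1 = -ab - 3b^{2} + a + 10b - 7, LT = ab.
f_2 = \tfrac{9}{5}ab + b^{2} - 12a + \tfrac{7}{5}b - \tfrac{12}{5}, LT = ab.

S(f_1,f_2): lcm = ab. S = \tfrac{22}{9}b^{2} + \tfrac{17}{3}a - \tfrac{97}{9}b + \tfrac{25}{3}.
  leading term b^{2}: no divisor's leading term divides it; move \tfrac{22}{9}b^{2} to the remainder.
  leading term a: no divisor's leading term divides it; move \tfrac{17}{3}a to the remainder.
  leading term b: no divisor's leading term divides it; move -\tfrac{97}{9}b to the remainder.
  leading term 1: no divisor's leading term divides it; move \tfrac{25}{3} to the remainder.
  remainder \tfrac{22}{9}b^{2} + \tfrac{17}{3}a - \tfrac{97}{9}b + \tfrac{25}{3} ≠ 0; add g_3 = \tfrac{22}{9}b^{2} + \tfrac{17}{3}a - \tfrac{97}{9}b + \tfrac{25}{3} to the basis.

S(f_1,g_3): lcm = ab^{2}. S = 3b^{3} - \tfrac{51}{22}a^{2} + \tfrac{75}{22}ab - 10b^{2} - \tfrac{75}{22}a + 7b.
  leading term b^{3}: subtract (\tfrac{27}{22}b)·g_3 from 3b^{3} - \tfrac{51}{22}a^{2} + \tfrac{75}{22}ab - 10b^{2} - \tfrac{75}{22}a + 7b → -\tfrac{51}{22}a^{2} - \tfrac{39}{11}ab + \tfrac{71}{22}b^{2} - \tfrac{75}{22}a - \tfrac{71}{22}b
  leading term a^{2}: no divisor's leading term divides it; move -\tfrac{51}{22}a^{2} to the remainder.
  leading term ab: subtract (\tfrac{39}{11})·f_1 from -\tfrac{39}{11}ab + \tfrac{71}{22}b^{2} - \tfrac{75}{22}a - \tfrac{71}{22}b → \tfrac{305}{22}b^{2} - \tfrac{153}{22}a - \tfrac{851}{22}b + \tfrac{273}{11}
  leading term b^{2}: subtract (\tfrac{2745}{484})·g_3 from \tfrac{305}{22}b^{2} - \tfrac{153}{22}a - \tfrac{851}{22}b + \tfrac{273}{11} → -\tfrac{18921}{484}a + \tfrac{10863}{484}b - \tfrac{10863}{484}
  leading term a: no divisor's leading term divides it; move -\tfrac{18921}{484}a to the remainder.
  leading term b: no divisor's leading term divides it; move \tfrac{10863}{484}b to the remainder.
  leading term 1: no divisor's leading term divides it; move -\tfrac{10863}{484} to the remainder.
  remainder -\tfrac{51}{22}a^{2} - \tfrac{18921}{484}a + \tfrac{10863}{484}b - \tfrac{10863}{484} ≠ 0; add g_4 = -\tfrac{51}{22}a^{2} - \tfrac{18921}{484}a + \tfrac{10863}{484}b - \tfrac{10863}{484} to the basis.

The other S-polynomials (S(f_2,g_3), S(f_1,g_4), S(f_2,g_4), S(g_3,g_4)) all reduce to 0 modulo the current basis, so we have a Gröbner basis.
Inter-reduce: drop elements whose leading term is divisible by another's, tail-reduce, and make monic.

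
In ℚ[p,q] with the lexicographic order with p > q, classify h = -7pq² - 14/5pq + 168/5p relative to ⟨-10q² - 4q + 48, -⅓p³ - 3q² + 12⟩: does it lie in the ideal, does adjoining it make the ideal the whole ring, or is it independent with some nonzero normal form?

First compute the reduced Gröbner basis of I by Buchberger's algorithm.
f_1 = -10q² - 4q + 48, LT = q².
f_2 = -⅓p³ - 3q² + 12, LT = p³.

The S-polynomials (S(f_1,f_2)) all reduce to 0 modulo the current basis, so we have a Gröbner basis.
Inter-reduce: drop elements whose leading term is divisible by another's, tail-reduce, and make monic.
Reduced Gröbner basis: {p³ - 18/5q + 36/5, q² + ⅖q - 24/5}.
Label its elements g_1 = p³ - 18/5q + 36/5, g_2 = q² + ⅖q - 24/5.

Reduce h = -7pq² - 14/5pq + 168/5p modulo G:
  leading term pq²: subtract (-7p)·g_2 from -7pq² - 14/5pq + 168/5p → 0
  normal form = 0.
Since the normal form is 0, h ∈ I.

-7pq² - 14/5pq + 168/5p lies in I (it reduces to 0).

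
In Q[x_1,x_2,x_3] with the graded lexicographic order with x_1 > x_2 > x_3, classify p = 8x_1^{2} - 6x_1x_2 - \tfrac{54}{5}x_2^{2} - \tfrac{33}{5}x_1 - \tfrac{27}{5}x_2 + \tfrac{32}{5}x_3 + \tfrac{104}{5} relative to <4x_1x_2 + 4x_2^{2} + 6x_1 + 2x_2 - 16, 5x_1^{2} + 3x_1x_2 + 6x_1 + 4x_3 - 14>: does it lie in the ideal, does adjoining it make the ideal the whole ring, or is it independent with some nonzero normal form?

First compute the reduced Gröbner basis of I by Buchberger's algorithm.
f_1 = 4x_1x_2 + 4x_2^{2} + 6x_1 + 2x_2 - 16, LT = x_1x_2.
f_2 = 5x_1^{2} + 3x_1x_2 + 6x_1 + 4x_3 - 14, LT = x_1^{2}.

S(f_1,f_2): lcm = x_1^{2}x_2. S = \tfrac{2}{5}x_1x_2^{2} + \tfrac{3}{2}x_1^{2} - \tfrac{7}{10}x_1x_2 - \tfrac{4}{5}x_2x_3 - 4x_1 + \tfrac{14}{5}x_2.
  reduce S modulo (f_1, f_2):
  remainder -\tfrac{2}{5}x_2^{3} + 2x_2^{2} - \tfrac{4}{5}x_2x_3 - \tfrac{5}{2}x_1 + \tfrac{11}{2}x_2 - \tfrac{6}{5}x_3 - \tfrac{23}{5} ≠ 0; add h_3 = -\tfrac{2}{5}x_2^{3} + 2x_2^{2} - \tfrac{4}{5}x_2x_3 - \tfrac{5}{2}x_1 + \tfrac{11}{2}x_2 - \tfrac{6}{5}x_3 - \tfrac{23}{5} to the basis.

The other S-polynomials (S(f_1,h_3), S(f_2,h_3)) all reduce to 0 modulo the current basis, so we have a Gröbner basis.
Inter-reduce: drop elements whose leading term is divisible by another's, tail-reduce, and make monic.
Reduced Gröbner basis: {x_2^{3} - 5x_2^{2} + 2x_2x_3 + \tfrac{25}{4}x_1 - \tfrac{55}{4}x_2 + 3x_3 + \tfrac{23}{2}, x_1^{2} - \tfrac{3}{5}x_2^{2} + \tfrac{3}{10}x_1 - \tfrac{3}{10}x_2 + \tfrac{4}{5}x_3 - \tfrac{2}{5}, x_1x_2 + x_2^{2} + \tfrac{3}{2}x_1 + \tfrac{1}{2}x_2 - 4}.
Label its elements g_1 = x_2^{3} - 5x_2^{2} + 2x_2x_3 + \tfrac{25}{4}x_1 - \tfrac{55}{4}x_2 + 3x_3 + \tfrac{23}{2}, g_2 = x_1^{2} - \tfrac{3}{5}x_2^{2} + \tfrac{3}{10}x_1 - \tfrac{3}{10}x_2 + \tfrac{4}{5}x_3 - \tfrac{2}{5}, g_3 = x_1x_2 + x_2^{2} + \tfrac{3}{2}x_1 + \tfrac{1}{2}x_2 - 4.

Reduce p = 8x_1^{2} - 6x_1x_2 - \tfrac{54}{5}x_2^{2} - \tfrac{33}{5}x_1 - \tfrac{27}{5}x_2 + \tfrac{32}{5}x_3 + \tfrac{104}{5} modulo G:
  leading term x_1^{2}: subtract (8)·g_2 from 8x_1^{2} - 6x_1x_2 - \tfrac{54}{5}x_2^{2} - \tfrac{33}{5}x_1 - \tfrac{27}{5}x_2 + \tfrac{32}{5}x_3 + \tfrac{104}{5} → -6x_1x_2 - 6x_2^{2} - 9x_1 - 3x_2 + 24
  leading term x_1x_2: subtract (-6)·g_3 from -6x_1x_2 - 6x_2^{2} - 9x_1 - 3x_2 + 24 → 0
  normal form = 0.
Since the normal form is 0, p ∈ I.

8x_1^{2} - 6x_1x_2 - \tfrac{54}{5}x_2^{2} - \tfrac{33}{5}x_1 - \tfrac{27}{5}x_2 + \tfrac{32}{5}x_3 + \tfrac{104}{5} lies in I (it reduces to 0).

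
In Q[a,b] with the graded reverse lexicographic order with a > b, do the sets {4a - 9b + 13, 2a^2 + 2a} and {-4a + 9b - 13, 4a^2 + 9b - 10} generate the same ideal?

No, the ideals differ.

Equality of ideals is decidable: compute both reduced Gröbner bases (unique for the ordering) and check whether they agree.
Buchberger on the first generating set:
f_1 = 4a - 9b + 13, LT = a.
f_2 = 2a^2 + 2a, LT = a^2.

S(f_1,f_2): lcm = a^2. S = -9/4ab + 9/4a.
  leading term ab: subtract (-9/16b)·f_1 from -9/4ab + 9/4a → -81/16b^2 + 9/4a + 117/16b
  leading term b^2: no divisor's leading term divides it; move -81/16b^2 to the remainder.
  leading term a: subtract (9/16)·f_1 from 9/4a + 117/16b → 99/8b - 117/16
  leading term b: no divisor's leading term divides it; move 99/8b to the remainder.
  leading term 1: no divisor's leading term divides it; move -117/16 to the remainder.
  remainder -81/16b^2 + 99/8b - 117/16 ≠ 0; add g_3 = -81/16b^2 + 99/8b - 117/16 to the basis.

The other S-polynomials (S(f_1,g_3), S(f_2,g_3)) all reduce to 0 modulo the current basis, so we have a Gröbner basis.
Inter-reduce: drop elements whose leading term is divisible by another's, tail-reduce, and make monic.
Reduced Gröbner basis: {b^2 - 22/9b + 13/9, a - 9/4b + 13/4}.

Buchberger on the second generating set:
h_1 = -4a + 9b - 13, LT = a.
h_2 = 4a^2 + 9b - 10, LT = a^2.

S(h_1,h_2): lcm = a^2. S = -9/4ab + 13/4a - 9/4b + 5/2.
  leading term ab: subtract (9/16b)·h_1 from -9/4ab + 13/4a - 9/4b + 5/2 → -81/16b^2 + 13/4a + 81/16b + 5/2
  leading term b^2: no divisor's leading term divides it; move -81/16b^2 to the remainder.
  leading term a: subtract (-13/16)·h_1 from 13/4a + 81/16b + 5/2 → 99/8b - 129/16
  leading term b: no divisor's leading term divides it; move 99/8b to the remainder.
  leading term 1: no divisor's leading term divides it; move -129/16 to the remainder.
  remainder -81/16b^2 + 99/8b - 129/16 ≠ 0; add k_3 = -81/16b^2 + 99/8b - 129/16 to the basis.

The other S-polynomials (S(h_1,k_3), S(h_2,k_3)) all reduce to 0 modulo the current basis, so we have a Gröbner basis.
Inter-reduce: drop elements whose leading term is divisible by another's, tail-reduce, and make monic.
Reduced Gröbner basis: {b^2 - 22/9b + 43/27, a - 9/4b + 13/4}.

Since the reduced bases disagree, the two ideals are not the same.
The choice of monomial ordering does not affect the verdict — as long as both bases are computed under the same ordering, their equality decides ideal equality.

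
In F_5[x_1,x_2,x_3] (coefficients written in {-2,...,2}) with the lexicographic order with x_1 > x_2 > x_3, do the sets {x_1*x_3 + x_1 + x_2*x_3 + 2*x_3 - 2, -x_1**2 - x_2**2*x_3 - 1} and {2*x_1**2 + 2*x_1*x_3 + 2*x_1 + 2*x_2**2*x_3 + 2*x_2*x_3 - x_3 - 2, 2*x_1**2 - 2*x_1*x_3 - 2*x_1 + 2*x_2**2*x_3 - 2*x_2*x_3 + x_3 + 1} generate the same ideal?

Yes, the ideals are equal.

Equality of ideals is decidable: compute both reduced Gröbner bases (unique for the ordering) and check whether they agree.
Buchberger on the first generating set:
f_1 = x_1*x_3 + x_1 + x_2*x_3 + 2*x_3 - 2, LT = x_1*x_3.
f_2 = -x_1**2 - x_2**2*x_3 - 1, LT = x_1**2.

S(f_1,f_2): lcm = x_1**2*x_3. S = x_1**2 + x_1*x_2*x_3 + 2*x_1*x_3 - 2*x_1 - x_2**2*x_3**2 - x_3.
  reduce S modulo (f_1, f_2):
  remainder -x_1*x_2 + x_1 - x_2**2*x_3**2 - 2*x_2**2*x_3 + x_2*x_3 + 2*x_2 - 2 ≠ 0; add g_3 = -x_1*x_2 + x_1 - x_2**2*x_3**2 - 2*x_2**2*x_3 + x_2*x_3 + 2*x_2 - 2 to the basis.

S(f_1,g_3): lcm = x_1*x_2*x_3. S = x_1*x_2 + x_1*x_3 - x_2**2*x_3**3 - 2*x_2**2*x_3**2 + x_2**2*x_3 + x_2*x_3**2 - x_2*x_3 - 2*x_2 - 2*x_3.
  reduce S modulo (f_1, f_2, g_3):
  remainder -x_2**2*x_3**3 + 2*x_2**2*x_3**2 - x_2**2*x_3 + x_2*x_3**2 - x_2*x_3 + x_3 ≠ 0; add g_4 = -x_2**2*x_3**3 + 2*x_2**2*x_3**2 - x_2**2*x_3 + x_2*x_3**2 - x_2*x_3 + x_3 to the basis.

The other S-polynomials (S(f_2,g_3), S(f_1,g_4), S(f_2,g_4), S(g_3,g_4)) all reduce to 0 modulo the current basis, so we have a Gröbner basis.
Inter-reduce: drop elements whose leading term is divisible by another's, tail-reduce, and make monic.
Reduced Gröbner basis: {x_1**2 + x_2**2*x_3 + 1, x_1*x_2 - x_1 + x_2**2*x_3**2 + 2*x_2**2*x_3 - x_2*x_3 - 2*x_2 + 2, x_1*x_3 + x_1 + x_2*x_3 + 2*x_3 - 2, x_2**2*x_3**3 - 2*x_2**2*x_3**2 + x_2**2*x_3 - x_2*x_3**2 + x_2*x_3 - x_3}.

Buchberger on the second generating set:
h_1 = 2*x_1**2 + 2*x_1*x_3 + 2*x_1 + 2*x_2**2*x_3 + 2*x_2*x_3 - x_3 - 2, LT = x_1**2.
h_2 = 2*x_1**2 - 2*x_1*x_3 - 2*x_1 + 2*x_2**2*x_3 - 2*x_2*x_3 + x_3 + 1, LT = x_1**2.

S(h_1,h_2): lcm = x_1**2. S = 2*x_1*x_3 + 2*x_1 + 2*x_2*x_3 - x_3 + 1.
  reduce S modulo (h_1, h_2):
  remainder 2*x_1*x_3 + 2*x_1 + 2*x_2*x_3 - x_3 + 1 ≠ 0; add k_3 = 2*x_1*x_3 + 2*x_1 + 2*x_2*x_3 - x_3 + 1 to the basis.

S(h_1,k_3): lcm = x_1**2*x_3. S = -x_1**2 - x_1*x_2*x_3 + x_1*x_3**2 - x_1*x_3 + 2*x_1 + x_2**2*x_3**2 + x_2*x_3**2 + 2*x_3**2 - x_3.
  reduce S modulo (h_1, h_2, k_3):
  remainder x_1*x_2 - x_1 + x_2**2*x_3**2 + 2*x_2**2*x_3 - x_2*x_3 - 2*x_2 + 2 ≠ 0; add k_4 = x_1*x_2 - x_1 + x_2**2*x_3**2 + 2*x_2**2*x_3 - x_2*x_3 - 2*x_2 + 2 to the basis.

S(k_3,k_4): lcm = x_1*x_2*x_3. S = x_1*x_2 + x_1*x_3 - x_2**2*x_3**3 - 2*x_2**2*x_3**2 + x_2**2*x_3 + x_2*x_3**2 - x_2*x_3 - 2*x_2 - 2*x_3.
  reduce S modulo (h_1, h_2, k_3, k_4):
  remainder -x_2**2*x_3**3 + 2*x_2**2*x_3**2 - x_2**2*x_3 + x_2*x_3**2 - x_2*x_3 + x_3 ≠ 0; add k_5 = -x_2**2*x_3**3 + 2*x_2**2*x_3**2 - x_2**2*x_3 + x_2*x_3**2 - x_2*x_3 + x_3 to the basis.

The other S-polynomials (S(h_2,k_3), S(h_1,k_4), S(h_2,k_4), S(h_1,k_5), S(h_2,k_5), S(k_3,k_5), S(k_4,k_5)) all reduce to 0 modulo the current basis, so we have a Gröbner basis.
Inter-reduce: drop elements whose leading term is divisible by another's, tail-reduce, and make monic.
Reduced Gröbner basis: {x_1**2 + x_2**2*x_3 + 1, x_1*x_2 - x_1 + x_2**2*x_3**2 + 2*x_2**2*x_3 - x_2*x_3 - 2*x_2 + 2, x_1*x_3 + x_1 + x_2*x_3 + 2*x_3 - 2, x_2**2*x_3**3 - 2*x_2**2*x_3**2 + x_2**2*x_3 - x_2*x_3**2 + x_2*x_3 - x_3}.

The two bases agree; hence the ideals are identical.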